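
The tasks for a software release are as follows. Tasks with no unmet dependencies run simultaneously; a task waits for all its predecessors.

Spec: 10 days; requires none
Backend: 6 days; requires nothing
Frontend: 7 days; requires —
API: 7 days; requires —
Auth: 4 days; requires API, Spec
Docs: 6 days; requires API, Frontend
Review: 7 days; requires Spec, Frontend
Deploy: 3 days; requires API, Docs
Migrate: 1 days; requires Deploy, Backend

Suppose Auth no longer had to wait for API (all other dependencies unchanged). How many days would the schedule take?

Before: longest chain Spec→Review = 10+7 = 17, finish 17.
Dropping API→Auth doesn't change Auth's earliest start (10); another predecessor still binds.
After: Spec→Review = 10+7 = 17 → 17 days.

17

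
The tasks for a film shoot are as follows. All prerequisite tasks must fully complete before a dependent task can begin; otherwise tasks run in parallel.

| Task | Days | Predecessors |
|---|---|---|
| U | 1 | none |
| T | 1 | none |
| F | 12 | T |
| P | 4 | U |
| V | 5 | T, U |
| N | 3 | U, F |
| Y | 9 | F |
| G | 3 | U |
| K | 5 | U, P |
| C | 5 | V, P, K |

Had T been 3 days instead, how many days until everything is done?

24

Baseline: T→F→Y = 1+12+9 = 22 → 22 days.
T lies on that path, so at 3 days the path becomes 24 days.
No other chain overtakes it, so the finish is 24 days.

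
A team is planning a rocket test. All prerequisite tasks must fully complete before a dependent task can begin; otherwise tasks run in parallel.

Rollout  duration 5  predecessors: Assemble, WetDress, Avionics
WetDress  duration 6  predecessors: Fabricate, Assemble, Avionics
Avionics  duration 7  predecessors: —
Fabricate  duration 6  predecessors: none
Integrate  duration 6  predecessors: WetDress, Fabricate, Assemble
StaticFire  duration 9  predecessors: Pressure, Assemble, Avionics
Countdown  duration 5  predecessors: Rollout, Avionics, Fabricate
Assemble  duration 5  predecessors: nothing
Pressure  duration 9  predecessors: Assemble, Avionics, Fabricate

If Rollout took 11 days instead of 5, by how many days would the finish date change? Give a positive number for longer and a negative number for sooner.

4

Critical path before the change: Avionics→Pressure→StaticFire = 7+9+9 = 25 giving 25 days.
Rollout is off the critical path — its longest chain is 23 days, giving 2 of slack.
The binding chain switches to Avionics→WetDress→Rollout→Countdown = 7+6+11+5 = 29; finish 29 days.
Change in finish: 29 − 25 = +4 days.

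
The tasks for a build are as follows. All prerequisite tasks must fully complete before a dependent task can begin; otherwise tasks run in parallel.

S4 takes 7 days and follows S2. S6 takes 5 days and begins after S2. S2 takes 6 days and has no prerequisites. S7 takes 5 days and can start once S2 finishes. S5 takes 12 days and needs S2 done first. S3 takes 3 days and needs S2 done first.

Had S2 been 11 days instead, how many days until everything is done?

Baseline: S2→S5 = 6+12 = 18 → 18 days.
S2 is on the critical path; changing it to 11 makes that path 23 days.
The critical path is still S2→S5; finish is now 23 days.

23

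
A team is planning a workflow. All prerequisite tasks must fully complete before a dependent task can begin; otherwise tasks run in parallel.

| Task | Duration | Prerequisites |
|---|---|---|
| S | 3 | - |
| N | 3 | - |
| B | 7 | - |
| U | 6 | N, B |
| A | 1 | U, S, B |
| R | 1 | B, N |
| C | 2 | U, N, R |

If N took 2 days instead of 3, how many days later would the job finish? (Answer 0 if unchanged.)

Baseline: B→U→C = 7+6+2 = 15 → 15 days.
N has 4 days of float (longest path through it is 11).
That remains the longest chain; total 15 days.
Change in finish: 15 − 15 = +0 days.

0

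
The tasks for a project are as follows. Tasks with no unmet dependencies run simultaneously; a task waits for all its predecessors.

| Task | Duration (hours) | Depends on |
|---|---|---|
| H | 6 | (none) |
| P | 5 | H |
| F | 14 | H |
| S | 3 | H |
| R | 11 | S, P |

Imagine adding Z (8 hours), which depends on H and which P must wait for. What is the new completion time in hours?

30

Originally the plan takes 22 hours.
With Z inserted, P now waits for max(H, Z).
New critical path: H→Z→P→R = 6+8+5+11 = 30 ⇒ 30 hours.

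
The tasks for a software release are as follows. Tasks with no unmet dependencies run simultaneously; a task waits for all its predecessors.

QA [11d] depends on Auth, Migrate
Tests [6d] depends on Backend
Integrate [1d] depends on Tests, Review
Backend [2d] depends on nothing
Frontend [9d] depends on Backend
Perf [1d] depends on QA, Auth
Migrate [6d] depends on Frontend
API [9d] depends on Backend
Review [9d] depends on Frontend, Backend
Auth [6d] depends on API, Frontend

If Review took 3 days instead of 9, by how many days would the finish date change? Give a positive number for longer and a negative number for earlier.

Actual critical path: Backend→Frontend→Auth→QA→Perf = 2+9+6+11+1 = 29 ⇒ 29 days.
Review has 8 days of float (longest path through it is 21).
The critical path is still Backend→Frontend→Auth→QA→Perf; finish is now 29 days.
Change in finish: 29 − 29 = +0 days.

0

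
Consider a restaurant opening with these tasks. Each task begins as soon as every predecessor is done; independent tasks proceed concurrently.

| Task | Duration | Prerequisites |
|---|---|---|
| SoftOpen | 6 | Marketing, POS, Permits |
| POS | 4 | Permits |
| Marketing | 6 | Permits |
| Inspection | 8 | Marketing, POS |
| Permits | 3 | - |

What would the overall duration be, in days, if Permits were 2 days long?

16

The binding path is Permits→Marketing→Inspection = 3+6+8 = 17; finish at 17 days.
Since Permits is critical, the -1 change carries straight to that chain (now 16 days).
That remains the longest chain; total 16 days.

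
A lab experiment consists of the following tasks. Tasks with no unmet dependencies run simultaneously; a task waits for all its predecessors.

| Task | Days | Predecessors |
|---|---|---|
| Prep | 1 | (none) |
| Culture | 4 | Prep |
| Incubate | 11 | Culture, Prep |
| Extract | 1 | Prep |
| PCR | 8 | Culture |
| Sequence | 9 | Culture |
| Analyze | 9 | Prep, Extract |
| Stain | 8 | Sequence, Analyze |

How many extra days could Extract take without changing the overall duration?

Prep→Culture→Sequence→Stain = 1+4+9+8 = 22 sets the makespan at 22 days.
Extract finishes as early as 2 and must finish by 5.
Float = 22 − 19 = 3.

3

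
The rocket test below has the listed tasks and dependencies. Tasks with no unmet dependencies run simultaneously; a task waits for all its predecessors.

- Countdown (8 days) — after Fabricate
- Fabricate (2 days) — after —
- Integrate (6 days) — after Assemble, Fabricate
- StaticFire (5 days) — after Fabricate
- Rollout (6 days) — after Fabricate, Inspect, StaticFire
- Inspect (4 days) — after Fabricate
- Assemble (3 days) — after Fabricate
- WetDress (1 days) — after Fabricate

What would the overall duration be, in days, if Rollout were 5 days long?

The binding path is Fabricate→StaticFire→Rollout = 2+5+6 = 13; finish at 13 days.
Rollout is on the critical path; changing it to 5 makes that path 12 days.
That remains the longest chain; total 12 days.

12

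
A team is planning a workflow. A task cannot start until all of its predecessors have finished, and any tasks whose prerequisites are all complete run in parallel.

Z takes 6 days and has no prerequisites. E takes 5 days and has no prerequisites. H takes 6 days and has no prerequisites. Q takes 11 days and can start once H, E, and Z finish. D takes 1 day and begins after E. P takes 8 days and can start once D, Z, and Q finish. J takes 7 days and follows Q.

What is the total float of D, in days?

The longest chain is Z→Q→P = 6+11+8 = 25; overall finish 25 days.
D finishes as early as 6 and must finish by 17.
Slack of D = 16 − 5 = 11 days.

11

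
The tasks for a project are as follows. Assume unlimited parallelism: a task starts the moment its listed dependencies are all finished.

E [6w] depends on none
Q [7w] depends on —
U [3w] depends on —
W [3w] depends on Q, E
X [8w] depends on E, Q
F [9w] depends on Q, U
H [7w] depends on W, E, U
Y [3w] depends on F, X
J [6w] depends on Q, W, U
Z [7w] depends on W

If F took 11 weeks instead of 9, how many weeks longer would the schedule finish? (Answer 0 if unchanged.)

The binding path is Q→F→Y = 7+9+3 = 19; finish at 19 weeks.
Since F is critical, the +2 change carries straight to that chain (now 21 weeks).
The critical path is still Q→F→Y; finish is now 21 weeks.
Change in finish: 21 − 19 = +2 weeks.

2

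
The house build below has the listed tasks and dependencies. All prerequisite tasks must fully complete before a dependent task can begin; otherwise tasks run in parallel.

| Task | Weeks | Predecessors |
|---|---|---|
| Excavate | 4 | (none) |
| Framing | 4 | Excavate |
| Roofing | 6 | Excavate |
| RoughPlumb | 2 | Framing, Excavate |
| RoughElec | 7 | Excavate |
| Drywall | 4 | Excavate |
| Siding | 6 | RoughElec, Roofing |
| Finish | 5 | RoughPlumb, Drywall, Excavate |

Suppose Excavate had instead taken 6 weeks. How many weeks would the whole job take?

Actual critical path: Excavate→RoughElec→Siding = 4+7+6 = 17 ⇒ 17 weeks.
Since Excavate is critical, the +2 change carries straight to that chain (now 19 weeks).
The critical path is still Excavate→RoughElec→Siding; finish is now 19 weeks.

19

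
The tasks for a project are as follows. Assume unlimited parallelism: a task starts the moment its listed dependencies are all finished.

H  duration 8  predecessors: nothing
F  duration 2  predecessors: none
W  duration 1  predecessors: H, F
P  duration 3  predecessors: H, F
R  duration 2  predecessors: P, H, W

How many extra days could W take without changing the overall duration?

2

H→P→R = 8+3+2 = 13 sets the makespan at 13 days.
Longest path through W: 11 days (earliest finish 9, latest finish 11).
So W can slip 11 − 9 = 2 days.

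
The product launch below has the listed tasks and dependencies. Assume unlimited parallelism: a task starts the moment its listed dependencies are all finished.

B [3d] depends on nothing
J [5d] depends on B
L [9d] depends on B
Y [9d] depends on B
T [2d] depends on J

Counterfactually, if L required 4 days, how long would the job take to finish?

12

Actual critical path: B→L = 3+9 = 12 ⇒ 12 days.
L lies on that path, so at 4 days the path becomes 7 days.
New critical path: B→Y = 3+9 = 12 ⇒ 12 days.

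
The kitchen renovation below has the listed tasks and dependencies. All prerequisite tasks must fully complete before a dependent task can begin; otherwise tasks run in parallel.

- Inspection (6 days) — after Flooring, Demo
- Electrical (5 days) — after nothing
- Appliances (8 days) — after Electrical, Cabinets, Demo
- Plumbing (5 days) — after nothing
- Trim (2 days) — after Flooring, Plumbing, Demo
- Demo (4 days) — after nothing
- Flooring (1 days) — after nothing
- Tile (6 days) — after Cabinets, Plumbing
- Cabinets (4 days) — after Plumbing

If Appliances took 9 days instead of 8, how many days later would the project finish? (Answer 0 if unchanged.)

Actual critical path: Plumbing→Cabinets→Appliances = 5+4+8 = 17 ⇒ 17 days.
Appliances lies on that path, so at 9 days the path becomes 18 days.
No other chain overtakes it, so the finish is 18 days.
Change in finish: 18 − 17 = +1 days.

1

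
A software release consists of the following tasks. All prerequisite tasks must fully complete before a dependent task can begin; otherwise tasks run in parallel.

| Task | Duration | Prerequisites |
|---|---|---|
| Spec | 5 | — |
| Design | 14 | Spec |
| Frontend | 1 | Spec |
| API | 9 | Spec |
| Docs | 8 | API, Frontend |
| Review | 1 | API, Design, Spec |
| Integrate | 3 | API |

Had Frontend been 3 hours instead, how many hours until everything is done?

Critical path before the change: Spec→API→Docs = 5+9+8 = 22 giving 22 hours.
Frontend is off the critical path — its longest chain is 14 hours, giving 8 of slack.
The critical path is still Spec→API→Docs; finish is now 22 hours.

22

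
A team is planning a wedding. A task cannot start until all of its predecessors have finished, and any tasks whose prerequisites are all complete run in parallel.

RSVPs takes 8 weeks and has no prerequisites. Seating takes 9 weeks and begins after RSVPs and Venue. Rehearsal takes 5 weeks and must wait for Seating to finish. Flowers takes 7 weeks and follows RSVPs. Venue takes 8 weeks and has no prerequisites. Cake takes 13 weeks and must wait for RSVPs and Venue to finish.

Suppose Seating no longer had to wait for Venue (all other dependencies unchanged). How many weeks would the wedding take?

22

Before: longest chain Venue→Seating→Rehearsal = 8+9+5 = 22, finish 22.
Dropping Venue→Seating doesn't change Seating's earliest start (8); another predecessor still binds.
After: RSVPs→Seating→Rehearsal = 8+9+5 = 22 → 22 weeks.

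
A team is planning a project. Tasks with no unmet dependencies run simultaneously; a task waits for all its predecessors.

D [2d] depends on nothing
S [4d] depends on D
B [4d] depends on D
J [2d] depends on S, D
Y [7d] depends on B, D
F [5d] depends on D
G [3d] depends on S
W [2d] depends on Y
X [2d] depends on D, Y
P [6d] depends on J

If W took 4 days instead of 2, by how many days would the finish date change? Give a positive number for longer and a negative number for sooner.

2

Baseline: D→B→Y→W = 2+4+7+2 = 15 → 15 days.
Since W is critical, the +2 change carries straight to that chain (now 17 days).
That remains the longest chain; total 17 days.
Change in finish: 17 − 15 = +2 days.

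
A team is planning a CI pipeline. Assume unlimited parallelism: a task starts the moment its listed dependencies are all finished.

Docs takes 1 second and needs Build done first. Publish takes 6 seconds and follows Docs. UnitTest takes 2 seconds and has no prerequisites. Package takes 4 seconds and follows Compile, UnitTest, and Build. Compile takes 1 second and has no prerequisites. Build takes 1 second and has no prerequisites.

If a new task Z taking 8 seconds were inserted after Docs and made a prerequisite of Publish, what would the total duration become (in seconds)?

16

Originally the CI pipeline takes 8 seconds.
With Z inserted, Publish now waits for max(Docs, Z).
New critical path: Build→Docs→Z→Publish = 1+1+8+6 = 16 ⇒ 16 seconds.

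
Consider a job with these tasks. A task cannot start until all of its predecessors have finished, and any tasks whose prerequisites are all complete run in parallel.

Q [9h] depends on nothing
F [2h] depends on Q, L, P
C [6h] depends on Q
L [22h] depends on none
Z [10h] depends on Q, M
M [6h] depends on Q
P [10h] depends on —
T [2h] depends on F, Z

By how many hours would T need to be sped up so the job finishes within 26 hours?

Current finish: 27 hours; target: 26.
T is on every critical path, so each hour cut from T cuts the finish by one (this holds down to a finish of 26).
Need 27 − 26 = 1 hour off T → T becomes 1 hour, finish becomes 26.

1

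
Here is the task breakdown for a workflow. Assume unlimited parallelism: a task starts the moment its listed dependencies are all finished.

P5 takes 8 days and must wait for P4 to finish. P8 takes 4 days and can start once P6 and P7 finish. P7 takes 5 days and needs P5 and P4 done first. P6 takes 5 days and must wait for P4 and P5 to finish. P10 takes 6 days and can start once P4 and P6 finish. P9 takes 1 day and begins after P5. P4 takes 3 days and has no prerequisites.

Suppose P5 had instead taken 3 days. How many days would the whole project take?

Baseline: P4→P5→P6→P10 = 3+8+5+6 = 22 → 22 days.
P5 lies on that path, so at 3 days the path becomes 17 days.
That remains the longest chain; total 17 days.

17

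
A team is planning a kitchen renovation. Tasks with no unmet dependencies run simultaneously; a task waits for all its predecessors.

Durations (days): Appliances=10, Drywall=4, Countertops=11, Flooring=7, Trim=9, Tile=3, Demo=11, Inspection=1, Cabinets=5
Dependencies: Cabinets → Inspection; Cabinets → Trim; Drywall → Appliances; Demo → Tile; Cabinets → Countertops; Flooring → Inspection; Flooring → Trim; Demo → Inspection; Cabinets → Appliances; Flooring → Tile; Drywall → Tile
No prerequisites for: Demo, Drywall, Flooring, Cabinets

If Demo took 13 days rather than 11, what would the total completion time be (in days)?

16

Actual critical path: Flooring→Trim = 7+9 = 16 ⇒ 16 days.
The longest path through Demo is only 14 days, so Demo has float 2.
The binding chain switches to Demo→Tile = 13+3 = 16; finish 16 days.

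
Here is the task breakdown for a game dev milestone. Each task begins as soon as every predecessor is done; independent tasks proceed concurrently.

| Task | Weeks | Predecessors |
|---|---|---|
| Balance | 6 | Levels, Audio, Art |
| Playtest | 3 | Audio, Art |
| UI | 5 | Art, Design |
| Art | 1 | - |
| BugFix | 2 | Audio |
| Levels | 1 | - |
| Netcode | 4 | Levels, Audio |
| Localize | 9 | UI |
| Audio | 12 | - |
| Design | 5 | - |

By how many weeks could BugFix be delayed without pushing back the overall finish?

Design→UI→Localize = 5+5+9 = 19 sets the makespan at 19 weeks.
Longest path through BugFix: 14 weeks (earliest finish 14, latest finish 19).
So BugFix can slip 19 − 14 = 5 weeks.

5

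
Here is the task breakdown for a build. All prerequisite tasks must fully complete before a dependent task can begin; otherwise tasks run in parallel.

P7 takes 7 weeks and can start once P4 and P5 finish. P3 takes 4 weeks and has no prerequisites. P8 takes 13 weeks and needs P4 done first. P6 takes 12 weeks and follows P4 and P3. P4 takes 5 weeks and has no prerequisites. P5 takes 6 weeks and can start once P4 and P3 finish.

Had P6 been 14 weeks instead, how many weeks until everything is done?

19

Critical path before the change: P4→P5→P7 = 5+6+7 = 18 giving 18 weeks.
P6 is off the critical path — its longest chain is 17 weeks, giving 1 of slack.
The binding chain switches to P4→P6 = 5+14 = 19; finish 19 weeks.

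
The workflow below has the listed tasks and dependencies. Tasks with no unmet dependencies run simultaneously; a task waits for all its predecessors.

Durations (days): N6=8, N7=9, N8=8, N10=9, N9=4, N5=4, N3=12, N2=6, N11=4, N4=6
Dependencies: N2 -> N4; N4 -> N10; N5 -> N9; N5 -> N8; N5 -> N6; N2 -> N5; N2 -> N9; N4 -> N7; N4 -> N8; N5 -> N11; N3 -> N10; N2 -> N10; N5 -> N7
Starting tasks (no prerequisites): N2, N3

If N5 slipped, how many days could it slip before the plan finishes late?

Critical path: N2→N4→N7 = 6+6+9 = 21, so the finish is 21 days.
N5 finishes as early as 10 and must finish by 12.
Float = 21 − 19 = 2.

2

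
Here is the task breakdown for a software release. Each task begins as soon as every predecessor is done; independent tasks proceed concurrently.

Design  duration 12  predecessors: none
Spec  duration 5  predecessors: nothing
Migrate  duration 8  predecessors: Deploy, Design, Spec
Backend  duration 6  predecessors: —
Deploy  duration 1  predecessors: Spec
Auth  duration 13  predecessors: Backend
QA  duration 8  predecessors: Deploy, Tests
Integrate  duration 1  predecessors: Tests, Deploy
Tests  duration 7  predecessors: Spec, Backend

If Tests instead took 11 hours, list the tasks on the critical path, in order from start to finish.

Baseline: Backend→Tests→QA = 6+7+8 = 21 → 21 hours.
Since Tests is critical, the +4 change carries straight to that chain (now 25 hours).
That remains the longest chain; total 25 hours.

Backend, Tests, QA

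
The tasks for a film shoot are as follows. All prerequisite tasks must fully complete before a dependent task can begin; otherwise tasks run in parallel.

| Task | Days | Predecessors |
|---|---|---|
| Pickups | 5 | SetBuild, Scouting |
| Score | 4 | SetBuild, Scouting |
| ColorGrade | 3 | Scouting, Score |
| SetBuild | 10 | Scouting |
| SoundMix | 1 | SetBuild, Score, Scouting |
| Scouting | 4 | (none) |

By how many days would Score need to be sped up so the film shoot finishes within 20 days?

1

Current finish: 21 days; target: 20.
Score is on every critical path, so each day cut from Score cuts the finish by one (this holds down to a finish of 19).
Need 21 − 20 = 1 day off Score → Score becomes 3 days, finish becomes 20.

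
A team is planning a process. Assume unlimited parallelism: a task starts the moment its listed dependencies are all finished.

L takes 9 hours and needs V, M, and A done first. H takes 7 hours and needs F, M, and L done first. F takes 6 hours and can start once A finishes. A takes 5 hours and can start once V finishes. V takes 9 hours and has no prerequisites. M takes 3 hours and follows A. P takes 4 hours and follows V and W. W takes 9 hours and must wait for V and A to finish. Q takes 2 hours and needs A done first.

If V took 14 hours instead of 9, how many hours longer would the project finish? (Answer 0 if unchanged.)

Actual critical path: V→A→M→L→H = 9+5+3+9+7 = 33 ⇒ 33 hours.
V is on the critical path; changing it to 14 makes that path 38 hours.
The critical path is still V→A→M→L→H; finish is now 38 hours.
Change in finish: 38 − 33 = +5 hours.

5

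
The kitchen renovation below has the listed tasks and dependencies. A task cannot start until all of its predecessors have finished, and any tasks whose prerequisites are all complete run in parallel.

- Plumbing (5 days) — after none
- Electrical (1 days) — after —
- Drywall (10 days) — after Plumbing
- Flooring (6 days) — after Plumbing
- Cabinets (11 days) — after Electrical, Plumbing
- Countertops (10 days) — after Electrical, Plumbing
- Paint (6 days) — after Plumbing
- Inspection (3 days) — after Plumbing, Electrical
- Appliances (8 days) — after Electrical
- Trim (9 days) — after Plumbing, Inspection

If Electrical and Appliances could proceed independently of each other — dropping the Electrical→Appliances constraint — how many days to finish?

Original critical path: Plumbing→Inspection→Trim = 5+3+9 = 17 ⇒ 17 days.
Without Electrical→Appliances, Appliances's earliest start moves from 1 to 0.
The longest chain is now Plumbing→Inspection→Trim = 5+3+9 = 17, so the kitchen renovation takes 17 days.

17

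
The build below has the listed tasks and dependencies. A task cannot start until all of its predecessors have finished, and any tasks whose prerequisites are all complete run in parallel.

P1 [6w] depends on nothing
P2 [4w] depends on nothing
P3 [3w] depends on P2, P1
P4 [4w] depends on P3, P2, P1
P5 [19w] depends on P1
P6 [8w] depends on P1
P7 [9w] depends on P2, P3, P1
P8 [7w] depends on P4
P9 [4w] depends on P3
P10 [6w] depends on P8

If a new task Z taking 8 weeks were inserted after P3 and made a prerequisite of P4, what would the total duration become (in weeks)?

34

Originally the plan takes 26 weeks.
With Z inserted, P4 now waits for max(P3, P2, P1, Z).
New critical path: P1→P3→Z→P4→P8→P10 = 6+3+8+4+7+6 = 34 ⇒ 34 weeks.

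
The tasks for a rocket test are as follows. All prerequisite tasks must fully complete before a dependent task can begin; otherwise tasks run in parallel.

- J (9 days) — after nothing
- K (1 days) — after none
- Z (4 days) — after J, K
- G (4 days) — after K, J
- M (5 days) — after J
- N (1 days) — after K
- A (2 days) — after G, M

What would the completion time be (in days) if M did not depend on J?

15

Before: longest chain J→M→A = 9+5+2 = 16, finish 16.
Without J→M, M's earliest start moves from 9 to 0.
The longest chain is now J→G→A = 9+4+2 = 15, so the project takes 15 days.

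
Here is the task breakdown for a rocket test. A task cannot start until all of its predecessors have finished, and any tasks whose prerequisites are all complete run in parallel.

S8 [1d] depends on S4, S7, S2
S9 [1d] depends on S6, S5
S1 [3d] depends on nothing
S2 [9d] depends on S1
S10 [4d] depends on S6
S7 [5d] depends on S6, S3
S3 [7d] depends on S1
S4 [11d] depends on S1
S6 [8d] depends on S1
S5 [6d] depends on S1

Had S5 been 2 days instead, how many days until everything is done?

As given, the longest chain is S1→S6→S7→S8 = 3+8+5+1 = 17, so the finish is 17 days.
S5 is off the critical path — its longest chain is 10 days, giving 7 of slack.
That remains the longest chain; total 17 days.

17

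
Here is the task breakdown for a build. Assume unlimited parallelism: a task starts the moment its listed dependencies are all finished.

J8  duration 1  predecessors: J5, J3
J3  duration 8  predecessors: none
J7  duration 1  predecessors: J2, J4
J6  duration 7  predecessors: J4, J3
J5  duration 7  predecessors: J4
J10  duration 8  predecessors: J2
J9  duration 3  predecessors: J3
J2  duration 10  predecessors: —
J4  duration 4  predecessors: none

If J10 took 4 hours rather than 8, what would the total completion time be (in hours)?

As given, the longest chain is J2→J10 = 10+8 = 18, so the finish is 18 hours.
J10 is on the critical path; changing it to 4 makes that path 14 hours.
The binding chain switches to J3→J6 = 8+7 = 15; finish 15 hours.

15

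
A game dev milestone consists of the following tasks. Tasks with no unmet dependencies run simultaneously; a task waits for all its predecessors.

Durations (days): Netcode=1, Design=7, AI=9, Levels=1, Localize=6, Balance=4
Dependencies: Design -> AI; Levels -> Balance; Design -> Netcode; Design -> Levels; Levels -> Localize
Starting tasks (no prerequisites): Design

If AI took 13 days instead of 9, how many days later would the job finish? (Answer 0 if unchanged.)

4

The binding path is Design→AI = 7+9 = 16; finish at 16 days.
Since AI is critical, the +4 change carries straight to that chain (now 20 days).
That remains the longest chain; total 20 days.
Change in finish: 20 − 16 = +4 days.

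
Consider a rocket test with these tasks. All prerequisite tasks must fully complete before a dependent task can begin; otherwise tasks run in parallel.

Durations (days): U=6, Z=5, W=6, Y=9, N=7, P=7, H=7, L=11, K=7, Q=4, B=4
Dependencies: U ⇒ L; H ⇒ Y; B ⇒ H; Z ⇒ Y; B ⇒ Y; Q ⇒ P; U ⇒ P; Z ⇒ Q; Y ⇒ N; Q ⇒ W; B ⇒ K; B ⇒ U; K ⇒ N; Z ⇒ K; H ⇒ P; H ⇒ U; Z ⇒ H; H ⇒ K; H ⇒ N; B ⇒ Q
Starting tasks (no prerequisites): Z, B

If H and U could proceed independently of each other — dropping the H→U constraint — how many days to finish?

28

Before: longest chain Z→H→U→L = 5+7+6+11 = 29, finish 29.
Without H→U, U's earliest start moves from 12 to 4.
The longest chain is now Z→H→Y→N = 5+7+9+7 = 28, so the schedule takes 28 days.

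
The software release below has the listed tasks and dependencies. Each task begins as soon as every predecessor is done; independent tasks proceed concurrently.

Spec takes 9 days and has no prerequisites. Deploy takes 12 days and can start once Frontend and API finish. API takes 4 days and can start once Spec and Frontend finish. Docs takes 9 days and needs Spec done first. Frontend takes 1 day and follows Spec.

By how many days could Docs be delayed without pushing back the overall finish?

Critical path: Spec→Frontend→API→Deploy = 9+1+4+12 = 26, so the finish is 26 days.
Longest path through Docs: 18 days (earliest finish 18, latest finish 26).
Slack of Docs = 17 − 9 = 8 days.

8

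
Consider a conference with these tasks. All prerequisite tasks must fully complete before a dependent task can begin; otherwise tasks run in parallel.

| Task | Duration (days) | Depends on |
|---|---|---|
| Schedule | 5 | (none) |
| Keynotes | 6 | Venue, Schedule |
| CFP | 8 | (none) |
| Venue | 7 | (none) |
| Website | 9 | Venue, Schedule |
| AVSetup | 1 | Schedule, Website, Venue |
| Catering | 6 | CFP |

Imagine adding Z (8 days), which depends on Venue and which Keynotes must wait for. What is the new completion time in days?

21

Originally the schedule takes 17 days.
With Z inserted, Keynotes now waits for max(Venue, Schedule, Z).
New critical path: Venue→Z→Keynotes = 7+8+6 = 21 ⇒ 21 days.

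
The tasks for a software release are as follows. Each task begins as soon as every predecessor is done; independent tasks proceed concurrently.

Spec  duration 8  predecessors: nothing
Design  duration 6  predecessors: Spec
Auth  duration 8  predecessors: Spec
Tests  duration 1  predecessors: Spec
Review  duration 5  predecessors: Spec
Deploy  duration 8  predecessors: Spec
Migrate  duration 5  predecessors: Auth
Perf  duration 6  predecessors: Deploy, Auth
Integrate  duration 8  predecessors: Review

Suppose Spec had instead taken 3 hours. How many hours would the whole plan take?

17

Actual critical path: Spec→Auth→Perf = 8+8+6 = 22 ⇒ 22 hours.
Since Spec is critical, the -5 change carries straight to that chain (now 17 hours).
That remains the longest chain; total 17 hours.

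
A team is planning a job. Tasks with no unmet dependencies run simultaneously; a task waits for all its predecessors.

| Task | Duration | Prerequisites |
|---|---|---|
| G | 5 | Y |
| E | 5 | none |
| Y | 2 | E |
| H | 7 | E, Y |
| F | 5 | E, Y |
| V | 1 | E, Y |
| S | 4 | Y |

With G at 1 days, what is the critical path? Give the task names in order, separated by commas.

Actual critical path: E→Y→H = 5+2+7 = 14 ⇒ 14 days.
G is off the critical path — its longest chain is 12 days, giving 2 of slack.
That remains the longest chain; total 14 days.

E, Y, H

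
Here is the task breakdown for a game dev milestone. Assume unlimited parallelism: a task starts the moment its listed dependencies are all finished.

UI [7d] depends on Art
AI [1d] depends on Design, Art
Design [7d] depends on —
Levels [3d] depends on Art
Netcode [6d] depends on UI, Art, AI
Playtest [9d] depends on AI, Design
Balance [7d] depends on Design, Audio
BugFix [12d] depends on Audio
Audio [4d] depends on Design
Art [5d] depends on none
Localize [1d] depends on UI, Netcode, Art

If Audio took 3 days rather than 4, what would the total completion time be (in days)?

22

Critical path before the change: Design→Audio→BugFix = 7+4+12 = 23 giving 23 days.
Audio is on the critical path; changing it to 3 makes that path 22 days.
The critical path is still Design→Audio→BugFix; finish is now 22 days.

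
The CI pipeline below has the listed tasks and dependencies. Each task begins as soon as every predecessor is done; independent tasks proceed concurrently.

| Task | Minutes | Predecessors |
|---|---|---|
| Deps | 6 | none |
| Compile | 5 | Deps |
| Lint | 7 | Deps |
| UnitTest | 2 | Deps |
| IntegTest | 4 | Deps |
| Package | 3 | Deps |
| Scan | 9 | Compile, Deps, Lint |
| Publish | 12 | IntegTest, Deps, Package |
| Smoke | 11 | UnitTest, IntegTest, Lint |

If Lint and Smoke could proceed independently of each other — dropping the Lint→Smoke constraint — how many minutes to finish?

Before: longest chain Deps→Lint→Smoke = 6+7+11 = 24, finish 24.
Without Lint→Smoke, Smoke's earliest start moves from 13 to 10.
The longest chain is now Deps→Lint→Scan = 6+7+9 = 22, so the plan takes 22 minutes.

22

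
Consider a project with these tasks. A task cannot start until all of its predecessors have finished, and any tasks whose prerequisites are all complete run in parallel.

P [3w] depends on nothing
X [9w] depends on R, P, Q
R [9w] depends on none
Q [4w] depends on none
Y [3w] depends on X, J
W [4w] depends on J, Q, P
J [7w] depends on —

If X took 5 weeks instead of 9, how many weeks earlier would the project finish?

Baseline: R→X→Y = 9+9+3 = 21 → 21 weeks.
X lies on that path, so at 5 weeks the path becomes 17 weeks.
That remains the longest chain; total 17 weeks.
Change in finish: 17 − 21 = -4 weeks.

4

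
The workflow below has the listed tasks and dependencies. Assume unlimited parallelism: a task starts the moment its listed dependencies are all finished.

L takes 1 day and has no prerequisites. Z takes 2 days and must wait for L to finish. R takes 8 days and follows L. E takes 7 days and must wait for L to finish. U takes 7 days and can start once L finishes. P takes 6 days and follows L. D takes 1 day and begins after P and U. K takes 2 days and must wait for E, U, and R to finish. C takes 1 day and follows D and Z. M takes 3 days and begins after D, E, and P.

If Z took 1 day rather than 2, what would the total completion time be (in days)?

Baseline: L→U→D→M = 1+7+1+3 = 12 → 12 days.
Z is off the critical path — its longest chain is 4 days, giving 8 of slack.
The critical path is still L→U→D→M; finish is now 12 days.

12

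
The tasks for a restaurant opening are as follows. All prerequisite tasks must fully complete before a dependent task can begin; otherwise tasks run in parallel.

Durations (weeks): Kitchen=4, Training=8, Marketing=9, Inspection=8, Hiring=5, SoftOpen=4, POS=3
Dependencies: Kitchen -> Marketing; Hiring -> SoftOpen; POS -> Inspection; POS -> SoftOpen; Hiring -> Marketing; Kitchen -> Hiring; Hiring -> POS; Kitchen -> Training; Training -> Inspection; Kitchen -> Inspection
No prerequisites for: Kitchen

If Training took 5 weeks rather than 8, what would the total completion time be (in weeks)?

Actual critical path: Kitchen→Training→Inspection = 4+8+8 = 20 ⇒ 20 weeks.
Training is on the critical path; changing it to 5 makes that path 17 weeks.
The binding chain switches to Kitchen→Hiring→POS→Inspection = 4+5+3+8 = 20; finish 20 weeks.

20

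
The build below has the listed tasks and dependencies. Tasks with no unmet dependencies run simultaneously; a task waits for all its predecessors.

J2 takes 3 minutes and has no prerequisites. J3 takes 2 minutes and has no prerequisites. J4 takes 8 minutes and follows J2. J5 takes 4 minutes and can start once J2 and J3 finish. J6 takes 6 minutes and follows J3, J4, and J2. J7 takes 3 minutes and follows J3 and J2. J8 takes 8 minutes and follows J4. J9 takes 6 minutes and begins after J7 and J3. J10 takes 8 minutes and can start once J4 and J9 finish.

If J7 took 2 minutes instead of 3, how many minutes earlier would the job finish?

1

Baseline: J2→J7→J9→J10 = 3+3+6+8 = 20 → 20 minutes.
J7 is on the critical path; changing it to 2 makes that path 19 minutes.
New critical path: J2→J4→J8 = 3+8+8 = 19 ⇒ 19 minutes.
Change in finish: 19 − 20 = -1 minutes.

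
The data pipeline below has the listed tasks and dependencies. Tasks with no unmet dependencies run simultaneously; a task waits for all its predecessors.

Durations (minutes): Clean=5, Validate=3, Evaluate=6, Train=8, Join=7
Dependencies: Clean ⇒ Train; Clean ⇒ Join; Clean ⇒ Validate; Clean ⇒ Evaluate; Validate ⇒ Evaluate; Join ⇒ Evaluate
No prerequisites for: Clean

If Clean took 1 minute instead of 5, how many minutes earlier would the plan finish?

Actual critical path: Clean→Join→Evaluate = 5+7+6 = 18 ⇒ 18 minutes.
Clean is on the critical path; changing it to 1 makes that path 14 minutes.
No other chain overtakes it, so the finish is 14 minutes.
Change in finish: 14 − 18 = -4 minutes.

4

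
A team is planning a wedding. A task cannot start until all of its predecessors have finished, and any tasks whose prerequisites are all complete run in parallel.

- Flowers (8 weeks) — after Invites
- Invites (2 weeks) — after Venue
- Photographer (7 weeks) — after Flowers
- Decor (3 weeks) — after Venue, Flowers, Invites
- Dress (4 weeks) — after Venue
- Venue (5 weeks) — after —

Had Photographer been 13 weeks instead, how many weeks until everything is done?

28

As given, the longest chain is Venue→Invites→Flowers→Photographer = 5+2+8+7 = 22, so the finish is 22 weeks.
Since Photographer is critical, the +6 change carries straight to that chain (now 28 weeks).
No other chain overtakes it, so the finish is 28 weeks.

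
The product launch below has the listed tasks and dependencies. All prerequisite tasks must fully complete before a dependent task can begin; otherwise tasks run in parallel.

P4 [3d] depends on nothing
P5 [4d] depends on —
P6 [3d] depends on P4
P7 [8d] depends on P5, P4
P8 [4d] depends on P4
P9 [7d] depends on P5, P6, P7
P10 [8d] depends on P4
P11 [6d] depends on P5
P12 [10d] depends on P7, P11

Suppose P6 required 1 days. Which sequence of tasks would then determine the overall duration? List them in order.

As given, the longest chain is P5→P7→P12 = 4+8+10 = 22, so the finish is 22 days.
The longest path through P6 is only 13 days, so P6 has float 9.
No other chain overtakes it, so the finish is 22 days.

P5, P7, P12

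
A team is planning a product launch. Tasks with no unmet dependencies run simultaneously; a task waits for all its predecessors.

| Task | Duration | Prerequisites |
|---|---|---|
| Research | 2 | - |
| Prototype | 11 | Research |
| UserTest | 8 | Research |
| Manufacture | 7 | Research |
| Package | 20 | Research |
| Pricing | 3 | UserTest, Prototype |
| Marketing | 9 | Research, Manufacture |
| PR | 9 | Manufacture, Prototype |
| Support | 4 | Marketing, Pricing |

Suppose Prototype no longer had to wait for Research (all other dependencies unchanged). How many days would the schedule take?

Original critical path: Research→Prototype→PR = 2+11+9 = 22 ⇒ 22 days.
Without Research→Prototype, Prototype's earliest start moves from 2 to 0.
After: Research→Manufacture→Marketing→Support = 2+7+9+4 = 22 → 22 days.

22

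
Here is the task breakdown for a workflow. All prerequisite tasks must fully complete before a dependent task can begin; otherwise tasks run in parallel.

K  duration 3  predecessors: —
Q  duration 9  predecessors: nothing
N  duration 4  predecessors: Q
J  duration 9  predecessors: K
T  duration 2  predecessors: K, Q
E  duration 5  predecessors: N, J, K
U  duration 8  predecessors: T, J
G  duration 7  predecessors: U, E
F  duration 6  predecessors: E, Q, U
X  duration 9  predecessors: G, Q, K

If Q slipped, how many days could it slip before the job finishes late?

The longest chain is K→J→U→G→X = 3+9+8+7+9 = 36; overall finish 36 days.
The longest chain containing Q totals 35 days.
Float = 36 − 35 = 1.

1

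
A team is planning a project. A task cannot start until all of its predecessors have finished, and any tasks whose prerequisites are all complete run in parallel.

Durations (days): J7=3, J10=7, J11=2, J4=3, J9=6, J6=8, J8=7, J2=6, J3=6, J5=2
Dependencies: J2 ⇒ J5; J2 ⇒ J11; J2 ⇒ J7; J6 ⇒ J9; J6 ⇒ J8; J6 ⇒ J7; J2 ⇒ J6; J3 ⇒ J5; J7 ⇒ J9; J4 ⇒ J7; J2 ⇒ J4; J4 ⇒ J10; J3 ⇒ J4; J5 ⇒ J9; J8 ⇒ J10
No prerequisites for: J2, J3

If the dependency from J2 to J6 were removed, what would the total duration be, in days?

With the dependency in place, J2→J6→J8→J10 = 6+8+7+7 = 28 sets the finish at 28 days.
Without J2→J6, J6's earliest start moves from 6 to 0.
The longest chain is now J6→J8→J10 = 8+7+7 = 22, so the project takes 22 days.

22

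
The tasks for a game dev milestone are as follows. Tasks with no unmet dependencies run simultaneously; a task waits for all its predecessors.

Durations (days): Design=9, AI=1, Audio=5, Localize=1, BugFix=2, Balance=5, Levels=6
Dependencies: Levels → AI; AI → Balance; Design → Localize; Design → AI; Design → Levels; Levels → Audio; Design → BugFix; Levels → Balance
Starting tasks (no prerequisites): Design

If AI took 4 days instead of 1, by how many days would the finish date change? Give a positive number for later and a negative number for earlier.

3

As given, the longest chain is Design→Levels→AI→Balance = 9+6+1+5 = 21, so the finish is 21 days.
Since AI is critical, the +3 change carries straight to that chain (now 24 days).
No other chain overtakes it, so the finish is 24 days.
Change in finish: 24 − 21 = +3 days.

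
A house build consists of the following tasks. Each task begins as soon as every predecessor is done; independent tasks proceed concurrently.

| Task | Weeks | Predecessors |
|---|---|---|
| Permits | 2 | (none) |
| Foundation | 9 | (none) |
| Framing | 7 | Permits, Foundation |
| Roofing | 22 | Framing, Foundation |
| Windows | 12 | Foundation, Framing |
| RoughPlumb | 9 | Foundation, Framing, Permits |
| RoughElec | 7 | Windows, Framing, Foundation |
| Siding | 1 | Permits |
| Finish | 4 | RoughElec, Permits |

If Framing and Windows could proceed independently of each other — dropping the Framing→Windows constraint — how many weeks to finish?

Original critical path: Foundation→Framing→Windows→RoughElec→Finish = 9+7+12+7+4 = 39 ⇒ 39 weeks.
Without Framing→Windows, Windows's earliest start moves from 16 to 9.
The longest chain is now Foundation→Framing→Roofing = 9+7+22 = 38, so the project takes 38 weeks.

38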